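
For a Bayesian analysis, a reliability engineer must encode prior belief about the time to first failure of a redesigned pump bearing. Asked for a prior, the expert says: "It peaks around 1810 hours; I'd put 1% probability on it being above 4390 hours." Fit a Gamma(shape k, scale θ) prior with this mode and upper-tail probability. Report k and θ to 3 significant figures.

Gamma(k,θ) with k>1 has mode (k−1)θ, so θ = 1810/(k−1).
Need P(X < 4390) = 0.99 with θ tied to k this way. Start at k = 2, θ = 1810: P(X<4390) ≈ 0.697.
Too low — raise k to concentrate. Iterating converges to k ≈ 7.02.
Then θ = 1810/(7.02−1) ≈ 301.

k ≈ 7.02, θ ≈ 301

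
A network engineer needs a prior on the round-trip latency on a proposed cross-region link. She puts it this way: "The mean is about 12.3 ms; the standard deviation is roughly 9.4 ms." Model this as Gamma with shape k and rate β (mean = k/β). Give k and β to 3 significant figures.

k ≈ 1.71, β ≈ 0.139

For Gamma(k, rate β): mean = k/β, variance = k/β², so CV = 1/√k.
CV = SD/mean = 9.4/12.3 = 0.7642, hence k = 1/CV² = 1.71.
Then β = k/mean = 1.71/12.3 = 0.139.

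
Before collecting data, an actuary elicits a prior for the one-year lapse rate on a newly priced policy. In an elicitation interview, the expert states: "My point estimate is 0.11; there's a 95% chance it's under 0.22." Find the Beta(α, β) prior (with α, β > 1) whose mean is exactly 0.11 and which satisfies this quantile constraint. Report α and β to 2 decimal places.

α ≈ 3.04, β ≈ 24.59

With mean 0.11 fixed, write α = 0.11s, β = 0.89s where s = α+β.
Need P(θ < 0.22) = 0.95 under Beta(0.11s, 0.89s). Normal approximation: (q−m)/√(m(1−m)/s) ≈ z_{0.95} = 1.64, so s ≈ 0.11·0.89·(1.64)²/(0.22−0.11)² = 21.9.
At s = 21.9: P(θ<0.22) ≈ 0.933. Adjusting to match 0.95 gives s ≈ 27.63.
So α = 0.11·27.63 ≈ 3.04, β = 0.89·27.63 ≈ 24.59.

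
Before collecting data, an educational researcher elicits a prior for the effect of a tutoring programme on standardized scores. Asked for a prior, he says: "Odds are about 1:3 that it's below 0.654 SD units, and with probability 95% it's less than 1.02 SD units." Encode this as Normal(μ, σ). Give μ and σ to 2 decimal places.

For Normal(μ,σ), the p-quantile is μ + z_p·σ. Here z_{0.25} = -0.6745, z_{0.95} = 1.645.
So 0.654 = μ − 0.6745σ and 1.02 = μ + 1.645σ.
Subtracting: σ = (1.02 − 0.654)/(1.645 − (-0.6745)) = 0.16.
Then μ = 0.654 − (-0.6745)·0.16 = 0.76.

μ = 0.76, σ = 0.16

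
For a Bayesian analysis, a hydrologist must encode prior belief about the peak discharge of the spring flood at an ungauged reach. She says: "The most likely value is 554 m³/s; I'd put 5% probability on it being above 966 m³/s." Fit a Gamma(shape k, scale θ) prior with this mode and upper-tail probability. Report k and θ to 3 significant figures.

k ≈ 10, θ ≈ 61.4

Gamma(k,θ) with k>1 has mode (k−1)θ, so θ = 554/(k−1).
Need P(X < 966) = 0.95 with θ tied to k this way. Start at k = 2, θ = 554: P(X<966) ≈ 0.520.
Too low — raise k to concentrate. Iterating converges to k ≈ 10.
Then θ = 554/(10−1) ≈ 61.4.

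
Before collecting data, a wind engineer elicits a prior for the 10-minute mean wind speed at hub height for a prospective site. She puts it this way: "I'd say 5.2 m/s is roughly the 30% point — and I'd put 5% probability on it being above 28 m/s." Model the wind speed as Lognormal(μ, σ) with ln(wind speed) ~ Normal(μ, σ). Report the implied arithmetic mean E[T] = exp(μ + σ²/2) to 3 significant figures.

E[T] ≈ 10.6 m/s

If T ~ Lognormal(μ,σ) then ln T ~ Normal(μ,σ), so the p-quantile of ln T is μ + z_p·σ.
ln(5.2) = 1.649 and ln(28) = 3.332; z_{0.3} = -0.5244, z_{0.95} = 1.645.
σ = (3.332 − 1.649)/(1.645 − (-0.5244)) = 0.776.
μ = 1.649 − (-0.5244)·0.776 = 2.056.
E[T] = exp(μ + σ²/2) = exp(2.056 + 0.3012) = 10.6 m/s.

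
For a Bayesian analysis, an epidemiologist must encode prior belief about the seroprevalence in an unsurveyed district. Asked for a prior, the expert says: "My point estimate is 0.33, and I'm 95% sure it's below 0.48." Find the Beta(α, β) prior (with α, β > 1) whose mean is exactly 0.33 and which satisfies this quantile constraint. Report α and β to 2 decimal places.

With mean 0.33 fixed, write α = 0.33s, β = 0.67s where s = α+β.
Need P(θ < 0.48) = 0.95 under Beta(0.33s, 0.67s). Normal approximation: (q−m)/√(m(1−m)/s) ≈ z_{0.95} = 1.64, so s ≈ 0.33·0.67·(1.64)²/(0.48−0.33)² = 26.6.
At s = 26.6: P(θ<0.48) ≈ 0.945. Adjusting to match 0.95 gives s ≈ 28.23.
So α = 0.33·28.23 ≈ 9.32, β = 0.67·28.23 ≈ 18.91.

α ≈ 9.32, β ≈ 18.91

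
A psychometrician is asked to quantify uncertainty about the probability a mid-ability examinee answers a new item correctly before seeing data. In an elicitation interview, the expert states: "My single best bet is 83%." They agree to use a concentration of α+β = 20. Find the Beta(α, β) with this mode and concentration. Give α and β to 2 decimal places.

For α,β > 1 the Beta mode is (α−1)/(α+β−2). With α+β = 20, the mode is (α−1)/18.
Set (α−1)/18 = 0.83 → α = 1 + 0.83·18 = 15.94.
β = 20 − α = 4.06.

α = 15.94, β = 4.06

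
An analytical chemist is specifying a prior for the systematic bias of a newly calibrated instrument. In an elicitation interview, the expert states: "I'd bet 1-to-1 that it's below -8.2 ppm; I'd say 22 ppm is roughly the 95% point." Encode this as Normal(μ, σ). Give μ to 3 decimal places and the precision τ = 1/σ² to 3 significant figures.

μ = -8.200, τ = 0.00297

The p-quantile of Normal(μ,σ) is μ + z_p·σ, with z_{0.5} = 0 and z_{0.95} = 1.645.
Eliminate σ: μ = (z₂·x₁ − z₁·x₂)/(z₂ − z₁) = (1.645·-8.2 − (0)·22)/1.645 = -8.200.
Then σ = (x₂ − x₁)/(z₂ − z₁) = (22 − -8.2)/1.645 = 18.360.
Precision τ = 1/σ² = 1/18.36² = 0.00297.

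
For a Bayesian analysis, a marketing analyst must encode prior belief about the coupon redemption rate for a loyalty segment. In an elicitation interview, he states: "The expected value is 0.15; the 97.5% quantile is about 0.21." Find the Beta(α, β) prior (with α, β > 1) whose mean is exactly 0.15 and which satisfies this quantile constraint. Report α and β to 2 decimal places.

With mean 0.15 fixed, write α = 0.15s, β = 0.85s where s = α+β.
Need P(θ < 0.21) = 0.975 under Beta(0.15s, 0.85s). Normal approximation: (q−m)/√(m(1−m)/s) ≈ z_{0.975} = 1.96, so s ≈ 0.15·0.85·(1.96)²/(0.21−0.15)² = 136.1.
At s = 136.1: P(θ<0.21) ≈ 0.967. Adjusting to match 0.975 gives s ≈ 155.52.
So α = 0.15·155.52 ≈ 23.33, β = 0.85·155.52 ≈ 132.19.

α ≈ 23.33, β ≈ 132.19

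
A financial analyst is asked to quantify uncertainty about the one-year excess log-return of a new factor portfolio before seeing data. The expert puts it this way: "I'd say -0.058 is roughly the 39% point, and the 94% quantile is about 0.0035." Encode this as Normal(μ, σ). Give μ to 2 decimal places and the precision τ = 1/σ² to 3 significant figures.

μ = -0.05, τ = 889

The p-quantile of Normal(μ,σ) is μ + z_p·σ, with z_{0.39} = -0.2793 and z_{0.94} = 1.555.
Eliminate σ: μ = (z₂·x₁ − z₁·x₂)/(z₂ − z₁) = (1.555·-0.058 − (-0.2793)·0.0035)/1.834 = -0.05.
Then σ = (x₂ − x₁)/(z₂ − z₁) = (0.0035 − -0.058)/1.834 = 0.03.
Precision τ = 1/σ² = 1/0.03353² = 889.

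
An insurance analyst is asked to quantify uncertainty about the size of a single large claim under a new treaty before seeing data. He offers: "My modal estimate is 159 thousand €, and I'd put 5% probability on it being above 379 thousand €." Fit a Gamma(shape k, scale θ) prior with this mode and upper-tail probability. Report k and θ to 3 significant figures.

Gamma(k,θ) with k>1 has mode (k−1)θ, so θ = 159/(k−1).
Need P(X < 379) = 0.95 with θ tied to k this way. Start at k = 2, θ = 159: P(X<379) ≈ 0.688.
Too low — raise k to concentrate. Iterating converges to k ≈ 4.62.
Then θ = 159/(4.62−1) ≈ 43.9.

k ≈ 4.62, θ ≈ 43.9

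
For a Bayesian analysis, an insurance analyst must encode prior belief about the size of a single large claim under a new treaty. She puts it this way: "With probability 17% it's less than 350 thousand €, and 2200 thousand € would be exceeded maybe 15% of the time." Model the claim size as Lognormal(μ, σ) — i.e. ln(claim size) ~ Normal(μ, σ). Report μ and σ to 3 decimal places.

μ ≈ 6.739, σ ≈ 0.923

If T ~ Lognormal(μ,σ) then ln T ~ Normal(μ,σ), so the p-quantile of ln T is μ + z_p·σ.
ln(350) = 5.858 and ln(2200) = 7.696; z_{0.17} = -0.9542, z_{0.85} = 1.036.
σ = (7.696 − 5.858)/(1.036 − (-0.9542)) = 0.923.
μ = 5.858 − (-0.9542)·0.923 = 6.739.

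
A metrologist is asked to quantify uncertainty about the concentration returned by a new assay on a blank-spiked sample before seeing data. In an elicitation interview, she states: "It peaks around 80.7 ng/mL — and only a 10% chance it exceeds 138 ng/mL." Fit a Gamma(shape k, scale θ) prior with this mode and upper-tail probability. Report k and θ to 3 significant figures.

k ≈ 7.58, θ ≈ 12.3

Gamma(k,θ) with k>1 has mode (k−1)θ, so θ = 80.7/(k−1).
Need P(X < 138) = 0.9 with θ tied to k this way. Start at k = 2, θ = 80.7: P(X<138) ≈ 0.510.
Too low — raise k to concentrate. Iterating converges to k ≈ 7.58.
Then θ = 80.7/(7.58−1) ≈ 12.3.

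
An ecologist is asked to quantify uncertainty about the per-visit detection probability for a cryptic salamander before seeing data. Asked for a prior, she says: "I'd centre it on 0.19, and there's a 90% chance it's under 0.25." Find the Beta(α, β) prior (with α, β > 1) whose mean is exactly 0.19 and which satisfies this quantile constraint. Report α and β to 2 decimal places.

With mean 0.19 fixed, write α = 0.19s, β = 0.81s where s = α+β.
Need P(θ < 0.25) = 0.9 under Beta(0.19s, 0.81s). Normal approximation: (q−m)/√(m(1−m)/s) ≈ z_{0.9} = 1.28, so s ≈ 0.19·0.81·(1.28)²/(0.25−0.19)² = 70.2.
At s = 70.2: P(θ<0.25) ≈ 0.895. Adjusting to match 0.9 gives s ≈ 73.63.
So α = 0.19·73.63 ≈ 13.99, β = 0.81·73.63 ≈ 59.64.

α ≈ 13.99, β ≈ 59.64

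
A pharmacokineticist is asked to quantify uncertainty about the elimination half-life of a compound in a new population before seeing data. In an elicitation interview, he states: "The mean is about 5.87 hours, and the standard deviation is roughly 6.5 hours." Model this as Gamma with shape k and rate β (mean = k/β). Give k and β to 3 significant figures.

For Gamma(k, rate β): mean = k/β, variance = k/β², so CV = 1/√k.
CV = SD/mean = 6.5/5.87 = 1.107, hence k = 1/CV² = 0.816.
Then β = k/mean = 0.816/5.87 = 0.139.

k ≈ 0.816, β ≈ 0.139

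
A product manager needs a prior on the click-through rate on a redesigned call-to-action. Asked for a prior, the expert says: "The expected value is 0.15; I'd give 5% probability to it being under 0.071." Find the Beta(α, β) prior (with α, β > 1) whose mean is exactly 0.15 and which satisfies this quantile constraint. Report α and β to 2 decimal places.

With mean 0.15 fixed, write α = 0.15s, β = 0.85s where s = α+β.
Need P(θ < 0.071) = 0.05 under Beta(0.15s, 0.85s). Normal approximation: (q−m)/√(m(1−m)/s) ≈ z_{0.05} = -1.64, so s ≈ 0.15·0.85·(-1.64)²/(0.071−0.15)² = 55.3.
At s = 55.3: P(θ<0.071) ≈ 0.028. Adjusting to match 0.05 gives s ≈ 42.25.
So α = 0.15·42.25 ≈ 6.34, β = 0.85·42.25 ≈ 35.91.

α ≈ 6.34, β ≈ 35.91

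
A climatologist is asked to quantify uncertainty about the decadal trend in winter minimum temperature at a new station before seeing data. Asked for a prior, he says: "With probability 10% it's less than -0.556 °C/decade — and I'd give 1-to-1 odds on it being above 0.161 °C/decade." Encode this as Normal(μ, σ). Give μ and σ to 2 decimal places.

For Normal(μ,σ), the p-quantile is μ + z_p·σ. Here z_{0.1} = -1.282, z_{0.5} = 0.
So -0.556 = μ − 1.282σ and 0.161 = μ + 0σ.
Subtracting: σ = (0.161 − -0.556)/(0 − (-1.282)) = 0.56.
Then μ = -0.556 − (-1.282)·0.56 = 0.16.

μ = 0.16, σ = 0.56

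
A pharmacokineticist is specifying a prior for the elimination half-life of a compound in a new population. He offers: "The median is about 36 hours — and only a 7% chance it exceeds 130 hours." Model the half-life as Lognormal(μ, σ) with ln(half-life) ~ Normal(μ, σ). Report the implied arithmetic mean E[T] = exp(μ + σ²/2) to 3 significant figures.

E[T] ≈ 52.6 hours

If T ~ Lognormal(μ,σ) then ln T ~ Normal(μ,σ), so the p-quantile of ln T is μ + z_p·σ.
ln(36) = 3.584 and ln(130) = 4.868; z_{0.5} = 0, z_{0.93} = 1.476.
σ = (4.868 − 3.584)/(1.476 − (0)) = 0.870.
μ = 3.584 − (0)·0.870 = 3.584.
E[T] = exp(μ + σ²/2) = exp(3.584 + 0.3785) = 52.6 hours.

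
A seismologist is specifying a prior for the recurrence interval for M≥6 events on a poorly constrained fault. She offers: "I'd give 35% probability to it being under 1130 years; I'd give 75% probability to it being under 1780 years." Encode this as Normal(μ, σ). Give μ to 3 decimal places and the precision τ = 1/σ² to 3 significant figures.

μ = 1366.324, τ = 2.66e-06

The p-quantile of Normal(μ,σ) is μ + z_p·σ, with z_{0.35} = -0.3853 and z_{0.75} = 0.6745.
Eliminate σ: μ = (z₂·x₁ − z₁·x₂)/(z₂ − z₁) = (0.6745·1130 − (-0.3853)·1780)/1.06 = 1366.324.
Then σ = (x₂ − x₁)/(z₂ − z₁) = (1780 − 1130)/1.06 = 613.317.
Precision τ = 1/σ² = 1/613.3² = 2.66e-06.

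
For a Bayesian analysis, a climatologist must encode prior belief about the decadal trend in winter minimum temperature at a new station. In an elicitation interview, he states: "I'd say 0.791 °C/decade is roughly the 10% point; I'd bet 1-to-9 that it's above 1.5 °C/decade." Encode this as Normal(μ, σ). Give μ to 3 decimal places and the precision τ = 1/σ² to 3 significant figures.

For Normal(μ,σ), the p-quantile is μ + z_p·σ. Here z_{0.1} = -1.282, z_{0.9} = 1.282.
So 0.791 = μ − 1.282σ and 1.5 = μ + 1.282σ.
Subtracting: σ = (1.5 − 0.791)/(1.282 − (-1.282)) = 0.277.
Then μ = 0.791 − (-1.282)·0.277 = 1.145.
Precision τ = 1/σ² = 1/0.2766² = 13.1.

μ = 1.145, τ = 13.1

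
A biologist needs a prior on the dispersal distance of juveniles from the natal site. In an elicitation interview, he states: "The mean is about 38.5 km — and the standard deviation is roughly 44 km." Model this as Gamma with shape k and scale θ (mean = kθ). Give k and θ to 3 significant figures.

For Gamma(k, scale θ): mean = kθ, variance = kθ², so CV = 1/√k.
CV = SD/mean = 44/38.5 = 1.143, hence k = 1/CV² = 0.766.
Then θ = mean/k = 38.5/0.766 = 50.3.

k ≈ 0.766, θ ≈ 50.3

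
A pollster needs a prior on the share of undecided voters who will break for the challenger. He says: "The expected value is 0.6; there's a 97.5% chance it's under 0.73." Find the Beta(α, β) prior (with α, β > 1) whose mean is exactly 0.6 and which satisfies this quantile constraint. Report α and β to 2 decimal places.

α ≈ 30.02, β ≈ 20.01

With mean 0.6 fixed, write α = 0.6s, β = 0.4s where s = α+β.
Need P(θ < 0.73) = 0.975 under Beta(0.6s, 0.4s). Normal approximation: (q−m)/√(m(1−m)/s) ≈ z_{0.975} = 1.96, so s ≈ 0.6·0.4·(1.96)²/(0.73−0.6)² = 54.6.
At s = 54.6: P(θ<0.73) ≈ 0.980. Adjusting to match 0.975 gives s ≈ 50.03.
So α = 0.6·50.03 ≈ 30.02, β = 0.4·50.03 ≈ 20.01.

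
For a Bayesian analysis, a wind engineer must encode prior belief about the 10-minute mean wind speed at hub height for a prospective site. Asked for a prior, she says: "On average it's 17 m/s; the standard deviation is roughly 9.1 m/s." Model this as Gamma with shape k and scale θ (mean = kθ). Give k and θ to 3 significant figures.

For Gamma(k, scale θ): mean = kθ, variance = kθ², so CV = 1/√k.
CV = SD/mean = 9.1/17 = 0.5353, hence k = 1/CV² = 3.49.
Then θ = mean/k = 17/3.49 = 4.87.

k ≈ 3.49, θ ≈ 4.87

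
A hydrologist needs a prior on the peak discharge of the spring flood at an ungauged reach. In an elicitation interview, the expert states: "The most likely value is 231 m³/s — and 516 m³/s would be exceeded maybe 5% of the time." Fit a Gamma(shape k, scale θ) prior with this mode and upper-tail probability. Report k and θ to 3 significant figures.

Gamma(k,θ) with k>1 has mode (k−1)θ, so θ = 231/(k−1).
Need P(X < 516) = 0.95 with θ tied to k this way. Start at k = 2, θ = 231: P(X<516) ≈ 0.654.
Too low — raise k to concentrate. Iterating converges to k ≈ 5.25.
Then θ = 231/(5.25−1) ≈ 54.3.

k ≈ 5.25, θ ≈ 54.3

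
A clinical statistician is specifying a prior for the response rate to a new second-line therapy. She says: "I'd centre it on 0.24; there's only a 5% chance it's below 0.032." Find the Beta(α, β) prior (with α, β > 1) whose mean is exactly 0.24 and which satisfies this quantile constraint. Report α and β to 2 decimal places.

With mean 0.24 fixed, write α = 0.24s, β = 0.76s where s = α+β.
Need P(θ < 0.032) = 0.05 under Beta(0.24s, 0.76s). Normal approximation: (q−m)/√(m(1−m)/s) ≈ z_{0.05} = -1.64, so s ≈ 0.24·0.76·(-1.64)²/(0.032−0.24)² = 11.4.
At s = 11.4: P(θ<0.032) ≈ 0.007. Adjusting to match 0.05 gives s ≈ 5.94.
So α = 0.24·5.94 ≈ 1.43, β = 0.76·5.94 ≈ 4.52.

α ≈ 1.43, β ≈ 4.52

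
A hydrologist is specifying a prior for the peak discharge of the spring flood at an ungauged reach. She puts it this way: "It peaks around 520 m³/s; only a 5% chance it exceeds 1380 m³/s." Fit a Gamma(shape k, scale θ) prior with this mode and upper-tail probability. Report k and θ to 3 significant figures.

Gamma(k,θ) with k>1 has mode (k−1)θ, so θ = 520/(k−1).
Need P(X < 1380) = 0.95 with θ tied to k this way. Start at k = 2, θ = 520: P(X<1380) ≈ 0.743.
Too low — raise k to concentrate. Iterating converges to k ≈ 3.83.
Then θ = 520/(3.83−1) ≈ 184.

k ≈ 3.83, θ ≈ 184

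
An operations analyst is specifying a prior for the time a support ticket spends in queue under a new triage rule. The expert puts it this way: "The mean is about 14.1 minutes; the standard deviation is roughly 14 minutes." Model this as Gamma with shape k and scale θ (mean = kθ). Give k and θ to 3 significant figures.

k ≈ 1.01, θ ≈ 13.9

For Gamma(k, scale θ): mean = kθ, variance = kθ², so CV = 1/√k.
CV = SD/mean = 14/14.1 = 0.9929, hence k = 1/CV² = 1.01.
Then θ = mean/k = 14.1/1.01 = 13.9.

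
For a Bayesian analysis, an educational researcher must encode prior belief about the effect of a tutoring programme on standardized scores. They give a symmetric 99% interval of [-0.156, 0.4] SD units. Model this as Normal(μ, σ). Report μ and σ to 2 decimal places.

μ = 0.12, σ = 0.11

A symmetric 99% interval runs μ ± z·σ with z = 2.576.
Half-width = 0.278, so σ = 0.278/2.576 = 0.11.
μ is the interval midpoint, 0.12.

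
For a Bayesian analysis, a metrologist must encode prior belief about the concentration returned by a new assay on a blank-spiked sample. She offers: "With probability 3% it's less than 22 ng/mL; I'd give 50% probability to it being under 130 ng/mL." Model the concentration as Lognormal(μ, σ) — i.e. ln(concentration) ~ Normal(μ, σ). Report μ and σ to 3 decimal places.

If T ~ Lognormal(μ,σ) then ln T ~ Normal(μ,σ), so the p-quantile of ln T is μ + z_p·σ.
ln(22) = 3.091 and ln(130) = 4.868; z_{0.03} = -1.881, z_{0.5} = 0.
σ = (4.868 − 3.091)/(0 − (-1.881)) = 0.945.
μ = 3.091 − (-1.881)·0.945 = 4.868.

μ ≈ 4.868, σ ≈ 0.945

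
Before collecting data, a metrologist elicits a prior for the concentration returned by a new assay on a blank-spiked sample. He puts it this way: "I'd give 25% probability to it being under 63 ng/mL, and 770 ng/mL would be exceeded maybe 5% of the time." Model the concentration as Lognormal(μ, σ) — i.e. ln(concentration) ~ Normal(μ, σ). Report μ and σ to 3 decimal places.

If T ~ Lognormal(μ,σ) then ln T ~ Normal(μ,σ), so the p-quantile of ln T is μ + z_p·σ.
ln(63) = 4.143 and ln(770) = 6.646; z_{0.25} = -0.6745, z_{0.95} = 1.645.
σ = (6.646 − 4.143)/(1.645 − (-0.6745)) = 1.079.
μ = 4.143 − (-0.6745)·1.079 = 4.871.

μ ≈ 4.871, σ ≈ 1.079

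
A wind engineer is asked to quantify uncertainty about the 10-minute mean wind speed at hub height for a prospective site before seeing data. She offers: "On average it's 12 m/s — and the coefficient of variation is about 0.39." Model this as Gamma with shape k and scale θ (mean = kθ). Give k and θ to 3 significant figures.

For Gamma(k, scale θ): mean = kθ, variance = kθ², so CV = 1/√k.
CV = 0.39, hence k = 1/CV² = 6.57.
Then θ = mean/k = 12/6.57 = 1.83.

k ≈ 6.57, θ ≈ 1.83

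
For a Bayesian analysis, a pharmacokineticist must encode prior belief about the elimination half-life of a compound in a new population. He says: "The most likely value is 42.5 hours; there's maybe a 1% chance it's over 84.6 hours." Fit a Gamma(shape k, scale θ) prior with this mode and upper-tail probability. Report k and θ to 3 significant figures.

k ≈ 11.4, θ ≈ 4.1

Gamma(k,θ) with k>1 has mode (k−1)θ, so θ = 42.5/(k−1).
Need P(X < 84.6) = 0.99 with θ tied to k this way. Start at k = 2, θ = 42.5: P(X<84.6) ≈ 0.591.
Too low — raise k to concentrate. Iterating converges to k ≈ 11.4.
Then θ = 42.5/(11.4−1) ≈ 4.1.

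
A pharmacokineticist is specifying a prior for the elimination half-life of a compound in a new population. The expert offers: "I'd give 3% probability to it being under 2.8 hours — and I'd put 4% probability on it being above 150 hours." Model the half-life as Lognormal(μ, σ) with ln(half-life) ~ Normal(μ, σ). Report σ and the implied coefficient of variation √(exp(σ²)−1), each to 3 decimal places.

σ ≈ 1.096, CV ≈ 1.525

If T ~ Lognormal(μ,σ) then ln T ~ Normal(μ,σ), so the p-quantile of ln T is μ + z_p·σ.
ln(2.8) = 1.03 and ln(150) = 5.011; z_{0.03} = -1.881, z_{0.96} = 1.751.
σ = (5.011 − 1.03)/(1.751 − (-1.881)) = 1.096.
μ = 1.03 − (-1.881)·1.096 = 3.091.
CV = √(exp(σ²)−1) = √(exp(1.2018)−1) = 1.525.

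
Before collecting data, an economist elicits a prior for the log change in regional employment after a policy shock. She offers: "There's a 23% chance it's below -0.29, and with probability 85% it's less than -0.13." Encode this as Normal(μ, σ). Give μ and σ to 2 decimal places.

μ = -0.22, σ = 0.09

The p-quantile of Normal(μ,σ) is μ + z_p·σ, with z_{0.23} = -0.7388 and z_{0.85} = 1.036.
Eliminate σ: μ = (z₂·x₁ − z₁·x₂)/(z₂ − z₁) = (1.036·-0.29 − (-0.7388)·-0.13)/1.775 = -0.22.
Then σ = (x₂ − x₁)/(z₂ − z₁) = (-0.13 − -0.29)/1.775 = 0.09.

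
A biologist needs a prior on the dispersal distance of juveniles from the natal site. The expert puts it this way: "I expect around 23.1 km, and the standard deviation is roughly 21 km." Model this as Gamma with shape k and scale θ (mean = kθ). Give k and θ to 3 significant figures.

k ≈ 1.21, θ ≈ 19.1

For Gamma(k, scale θ): mean = kθ, variance = kθ², so CV = 1/√k.
CV = SD/mean = 21/23.1 = 0.9091, hence k = 1/CV² = 1.21.
Then θ = mean/k = 23.1/1.21 = 19.1.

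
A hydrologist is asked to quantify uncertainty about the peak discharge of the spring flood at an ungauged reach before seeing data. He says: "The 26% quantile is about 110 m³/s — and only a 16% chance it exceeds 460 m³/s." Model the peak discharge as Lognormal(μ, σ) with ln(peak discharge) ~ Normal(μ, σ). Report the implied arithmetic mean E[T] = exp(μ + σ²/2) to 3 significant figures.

E[T] ≈ 283 m³/s

If T ~ Lognormal(μ,σ) then ln T ~ Normal(μ,σ), so the p-quantile of ln T is μ + z_p·σ.
ln(110) = 4.7 and ln(460) = 6.131; z_{0.26} = -0.6433, z_{0.84} = 0.9945.
σ = (6.131 − 4.7)/(0.9945 − (-0.6433)) = 0.874.
μ = 4.7 − (-0.6433)·0.874 = 5.262.
E[T] = exp(μ + σ²/2) = exp(5.262 + 0.3816) = 283 m³/s.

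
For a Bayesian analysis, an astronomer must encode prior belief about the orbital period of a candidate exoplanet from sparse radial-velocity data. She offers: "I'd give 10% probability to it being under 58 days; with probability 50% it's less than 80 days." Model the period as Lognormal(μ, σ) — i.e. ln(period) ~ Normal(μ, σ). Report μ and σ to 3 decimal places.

μ ≈ 4.382, σ ≈ 0.251

If T ~ Lognormal(μ,σ) then ln T ~ Normal(μ,σ), so the p-quantile of ln T is μ + z_p·σ.
ln(58) = 4.06 and ln(80) = 4.382; z_{0.1} = -1.282, z_{0.5} = 0.
σ = (4.382 − 4.06)/(0 − (-1.282)) = 0.251.
μ = 4.06 − (-1.282)·0.251 = 4.382.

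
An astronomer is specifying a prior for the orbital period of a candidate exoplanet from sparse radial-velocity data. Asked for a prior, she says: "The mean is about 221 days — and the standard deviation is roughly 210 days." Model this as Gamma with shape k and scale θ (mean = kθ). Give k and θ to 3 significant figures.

For Gamma(k, scale θ): mean = kθ, variance = kθ², so CV = 1/√k.
CV = SD/mean = 210/221 = 0.9502, hence k = 1/CV² = 1.11.
Then θ = mean/k = 221/1.11 = 200.

k ≈ 1.11, θ ≈ 200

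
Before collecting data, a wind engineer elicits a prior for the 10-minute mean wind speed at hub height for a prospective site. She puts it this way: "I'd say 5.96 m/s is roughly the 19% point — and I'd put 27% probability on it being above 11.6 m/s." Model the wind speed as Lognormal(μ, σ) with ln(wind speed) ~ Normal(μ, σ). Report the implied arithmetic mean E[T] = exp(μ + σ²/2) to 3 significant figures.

E[T] ≈ 9.75 m/s

If T ~ Lognormal(μ,σ) then ln T ~ Normal(μ,σ), so the p-quantile of ln T is μ + z_p·σ.
ln(5.96) = 1.785 and ln(11.6) = 2.451; z_{0.19} = -0.8779, z_{0.73} = 0.6128.
σ = (2.451 − 1.785)/(0.6128 − (-0.8779)) = 0.447.
μ = 1.785 − (-0.8779)·0.447 = 2.177.
E[T] = exp(μ + σ²/2) = exp(2.177 + 0.0998) = 9.75 m/s.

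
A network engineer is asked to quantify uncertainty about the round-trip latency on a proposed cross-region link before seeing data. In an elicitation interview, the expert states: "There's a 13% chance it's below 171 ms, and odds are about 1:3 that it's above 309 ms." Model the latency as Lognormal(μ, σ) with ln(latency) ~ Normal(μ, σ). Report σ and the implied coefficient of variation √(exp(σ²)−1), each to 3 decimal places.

σ ≈ 0.329, CV ≈ 0.338

If T ~ Lognormal(μ,σ) then ln T ~ Normal(μ,σ), so the p-quantile of ln T is μ + z_p·σ.
ln(171) = 5.142 and ln(309) = 5.733; z_{0.13} = -1.126, z_{0.75} = 0.6745.
σ = (5.733 − 5.142)/(0.6745 − (-1.126)) = 0.329.
μ = 5.142 − (-1.126)·0.329 = 5.512.
CV = √(exp(σ²)−1) = √(exp(0.1079)−1) = 0.338.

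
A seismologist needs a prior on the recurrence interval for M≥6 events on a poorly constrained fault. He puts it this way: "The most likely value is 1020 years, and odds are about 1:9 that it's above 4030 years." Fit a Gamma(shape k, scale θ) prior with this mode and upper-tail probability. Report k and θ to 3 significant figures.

k ≈ 1.98, θ ≈ 1050

Gamma(k,θ) with k>1 has mode (k−1)θ, so θ = 1020/(k−1).
Need P(X < 4030) = 0.9 with θ tied to k this way. Start at k = 2, θ = 1020: P(X<4030) ≈ 0.905.
Too high — lower k to spread out. Iterating converges to k ≈ 1.98.
Then θ = 1020/(1.98−1) ≈ 1050.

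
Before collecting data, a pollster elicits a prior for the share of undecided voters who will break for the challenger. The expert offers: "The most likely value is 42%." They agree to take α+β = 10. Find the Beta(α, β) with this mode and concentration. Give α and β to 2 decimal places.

For α,β > 1 the Beta mode is (α−1)/(α+β−2). With α+β = 10, the mode is (α−1)/8.
Set (α−1)/8 = 0.42 → α = 1 + 0.42·8 = 4.36.
β = 10 − α = 5.64.

α = 4.36, β = 5.64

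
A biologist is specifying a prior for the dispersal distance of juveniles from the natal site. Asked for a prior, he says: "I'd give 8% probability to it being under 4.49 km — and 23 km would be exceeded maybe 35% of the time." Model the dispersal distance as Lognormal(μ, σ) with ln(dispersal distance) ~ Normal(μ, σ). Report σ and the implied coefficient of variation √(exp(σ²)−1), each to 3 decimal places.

If T ~ Lognormal(μ,σ) then ln T ~ Normal(μ,σ), so the p-quantile of ln T is μ + z_p·σ.
ln(4.49) = 1.502 and ln(23) = 3.135; z_{0.08} = -1.405, z_{0.65} = 0.3853.
σ = (3.135 − 1.502)/(0.3853 − (-1.405)) = 0.912.
μ = 1.502 − (-1.405)·0.912 = 2.784.
CV = √(exp(σ²)−1) = √(exp(0.8326)−1) = 1.140.

σ ≈ 0.912, CV ≈ 1.140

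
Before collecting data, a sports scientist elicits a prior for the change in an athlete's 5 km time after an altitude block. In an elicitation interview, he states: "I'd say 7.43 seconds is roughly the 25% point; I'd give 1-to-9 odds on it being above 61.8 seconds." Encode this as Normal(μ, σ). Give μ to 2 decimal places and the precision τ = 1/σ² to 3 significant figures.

μ = 26.18, τ = 0.00129

For Normal(μ,σ), the p-quantile is μ + z_p·σ. Here z_{0.25} = -0.6745, z_{0.9} = 1.282.
So 7.43 = μ − 0.6745σ and 61.8 = μ + 1.282σ.
Subtracting: σ = (61.8 − 7.43)/(1.282 − (-0.6745)) = 27.80.
Then μ = 7.43 − (-0.6745)·27.80 = 26.18.
Precision τ = 1/σ² = 1/27.8² = 0.00129.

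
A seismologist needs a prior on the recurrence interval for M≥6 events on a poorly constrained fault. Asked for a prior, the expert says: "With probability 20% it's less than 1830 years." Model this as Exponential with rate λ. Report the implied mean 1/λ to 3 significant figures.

mean ≈ 8200 years

P(T < 1830.0) = 1 − e^(−λ·1830.0) = 0.2, so λ = −ln(1−0.2)/1830.0 = −ln(0.8)/1830.0 = 0.000122.
Mean = 1/λ = 8200 years.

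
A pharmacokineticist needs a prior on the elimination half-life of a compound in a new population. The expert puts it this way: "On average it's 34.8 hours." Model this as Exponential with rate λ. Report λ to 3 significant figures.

Exponential mean = 1/λ, so λ = 1/34.8 = 0.0287.

λ ≈ 0.0287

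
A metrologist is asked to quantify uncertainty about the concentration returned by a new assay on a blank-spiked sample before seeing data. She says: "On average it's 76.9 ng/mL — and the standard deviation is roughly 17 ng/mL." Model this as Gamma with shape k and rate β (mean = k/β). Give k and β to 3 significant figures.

For Gamma(k, rate β): mean = k/β, variance = k/β², so CV = 1/√k.
CV = SD/mean = 17/76.9 = 0.2211, hence k = 1/CV² = 20.5.
Then β = k/mean = 20.5/76.9 = 0.266.

k ≈ 20.5, β ≈ 0.266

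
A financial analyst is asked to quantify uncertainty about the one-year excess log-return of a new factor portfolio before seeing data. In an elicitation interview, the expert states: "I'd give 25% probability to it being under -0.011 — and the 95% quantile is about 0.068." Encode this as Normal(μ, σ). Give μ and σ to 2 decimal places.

μ = 0.01, σ = 0.03

The p-quantile of Normal(μ,σ) is μ + z_p·σ, with z_{0.25} = -0.6745 and z_{0.95} = 1.645.
Eliminate σ: μ = (z₂·x₁ − z₁·x₂)/(z₂ − z₁) = (1.645·-0.011 − (-0.6745)·0.068)/2.319 = 0.01.
Then σ = (x₂ − x₁)/(z₂ − z₁) = (0.068 − -0.011)/2.319 = 0.03.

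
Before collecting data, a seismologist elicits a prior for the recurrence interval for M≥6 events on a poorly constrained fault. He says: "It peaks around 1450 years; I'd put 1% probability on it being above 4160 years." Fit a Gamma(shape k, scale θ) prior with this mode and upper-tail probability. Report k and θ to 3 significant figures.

Gamma(k,θ) with k>1 has mode (k−1)θ, so θ = 1450/(k−1).
Need P(X < 4160) = 0.99 with θ tied to k this way. Start at k = 2, θ = 1450: P(X<4160) ≈ 0.780.
Too low — raise k to concentrate. Iterating converges to k ≈ 5.1.
Then θ = 1450/(5.1−1) ≈ 354.

k ≈ 5.1, θ ≈ 354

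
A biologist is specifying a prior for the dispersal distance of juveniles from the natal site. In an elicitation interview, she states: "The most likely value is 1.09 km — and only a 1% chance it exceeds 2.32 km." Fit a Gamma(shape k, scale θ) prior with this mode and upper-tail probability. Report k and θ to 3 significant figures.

Gamma(k,θ) with k>1 has mode (k−1)θ, so θ = 1.09/(k−1).
Need P(X < 2.32) = 0.99 with θ tied to k this way. Start at k = 2, θ = 1.09: P(X<2.32) ≈ 0.628.
Too low — raise k to concentrate. Iterating converges to k ≈ 9.5.
Then θ = 1.09/(9.5−1) ≈ 0.128.

k ≈ 9.5, θ ≈ 0.128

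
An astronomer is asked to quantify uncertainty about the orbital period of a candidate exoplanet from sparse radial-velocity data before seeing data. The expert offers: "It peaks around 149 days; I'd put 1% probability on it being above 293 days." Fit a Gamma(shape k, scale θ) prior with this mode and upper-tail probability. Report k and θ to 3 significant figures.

k ≈ 11.8, θ ≈ 13.8

Gamma(k,θ) with k>1 has mode (k−1)θ, so θ = 149/(k−1).
Need P(X < 293) = 0.99 with θ tied to k this way. Start at k = 2, θ = 149: P(X<293) ≈ 0.585.
Too low — raise k to concentrate. Iterating converges to k ≈ 11.8.
Then θ = 149/(11.8−1) ≈ 13.8.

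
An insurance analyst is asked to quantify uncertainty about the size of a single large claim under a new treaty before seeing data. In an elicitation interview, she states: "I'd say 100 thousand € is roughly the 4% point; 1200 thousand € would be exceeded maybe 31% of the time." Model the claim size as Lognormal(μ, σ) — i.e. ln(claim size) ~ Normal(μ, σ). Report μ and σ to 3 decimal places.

μ ≈ 6.542, σ ≈ 1.106

If T ~ Lognormal(μ,σ) then ln T ~ Normal(μ,σ), so the p-quantile of ln T is μ + z_p·σ.
ln(100) = 4.605 and ln(1200) = 7.09; z_{0.04} = -1.751, z_{0.69} = 0.4959.
σ = (7.09 − 4.605)/(0.4959 − (-1.751)) = 1.106.
μ = 4.605 − (-1.751)·1.106 = 6.542.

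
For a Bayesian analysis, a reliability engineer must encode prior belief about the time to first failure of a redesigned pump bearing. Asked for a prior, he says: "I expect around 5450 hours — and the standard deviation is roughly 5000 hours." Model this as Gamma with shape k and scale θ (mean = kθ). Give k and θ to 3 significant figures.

k ≈ 1.19, θ ≈ 4590

For Gamma(k, scale θ): mean = kθ, variance = kθ², so CV = 1/√k.
CV = SD/mean = 5000/5450 = 0.9174, hence k = 1/CV² = 1.19.
Then θ = mean/k = 5450/1.19 = 4590.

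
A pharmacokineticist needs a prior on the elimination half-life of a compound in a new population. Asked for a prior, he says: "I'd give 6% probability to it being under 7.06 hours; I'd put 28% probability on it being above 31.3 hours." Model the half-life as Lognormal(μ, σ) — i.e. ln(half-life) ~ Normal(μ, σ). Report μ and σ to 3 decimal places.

If T ~ Lognormal(μ,σ) then ln T ~ Normal(μ,σ), so the p-quantile of ln T is μ + z_p·σ.
ln(7.06) = 1.954 and ln(31.3) = 3.444; z_{0.06} = -1.555, z_{0.72} = 0.5828.
σ = (3.444 − 1.954)/(0.5828 − (-1.555)) = 0.697.
μ = 1.954 − (-1.555)·0.697 = 3.038.

μ ≈ 3.038, σ ≈ 0.697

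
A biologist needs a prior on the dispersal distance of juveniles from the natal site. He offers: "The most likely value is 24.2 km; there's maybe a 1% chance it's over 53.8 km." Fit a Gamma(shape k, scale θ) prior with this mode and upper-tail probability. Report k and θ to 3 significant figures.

k ≈ 8.54, θ ≈ 3.21

Gamma(k,θ) with k>1 has mode (k−1)θ, so θ = 24.2/(k−1).
Need P(X < 53.8) = 0.99 with θ tied to k this way. Start at k = 2, θ = 24.2: P(X<53.8) ≈ 0.651.
Too low — raise k to concentrate. Iterating converges to k ≈ 8.54.
Then θ = 24.2/(8.54−1) ≈ 3.21.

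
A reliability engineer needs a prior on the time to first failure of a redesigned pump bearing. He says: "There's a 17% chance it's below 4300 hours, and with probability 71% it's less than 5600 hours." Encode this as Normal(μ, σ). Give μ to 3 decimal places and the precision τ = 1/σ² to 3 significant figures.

μ = 5122.802, τ = 1.34e-06

The p-quantile of Normal(μ,σ) is μ + z_p·σ, with z_{0.17} = -0.9542 and z_{0.71} = 0.5534.
Eliminate σ: μ = (z₂·x₁ − z₁·x₂)/(z₂ − z₁) = (0.5534·4300 − (-0.9542)·5600)/1.508 = 5122.802.
Then σ = (x₂ − x₁)/(z₂ − z₁) = (5600 − 4300)/1.508 = 862.326.
Precision τ = 1/σ² = 1/862.3² = 1.34e-06.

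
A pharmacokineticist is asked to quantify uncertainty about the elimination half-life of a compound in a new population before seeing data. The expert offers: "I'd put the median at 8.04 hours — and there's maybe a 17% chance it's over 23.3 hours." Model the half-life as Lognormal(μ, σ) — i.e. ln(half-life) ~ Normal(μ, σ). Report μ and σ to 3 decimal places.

If T ~ Lognormal(μ,σ) then ln T ~ Normal(μ,σ), so the p-quantile of ln T is μ + z_p·σ.
ln(8.04) = 2.084 and ln(23.3) = 3.148; z_{0.5} = 0, z_{0.83} = 0.9542.
σ = (3.148 − 2.084)/(0.9542 − (0)) = 1.115.
μ = 2.084 − (0)·1.115 = 2.084.

μ ≈ 2.084, σ ≈ 1.115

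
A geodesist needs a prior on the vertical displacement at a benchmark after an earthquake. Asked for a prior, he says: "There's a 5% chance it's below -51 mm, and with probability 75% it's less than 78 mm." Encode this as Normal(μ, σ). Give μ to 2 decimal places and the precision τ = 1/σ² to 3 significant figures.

For Normal(μ,σ), the p-quantile is μ + z_p·σ. Here z_{0.05} = -1.645, z_{0.75} = 0.6745.
So -51 = μ − 1.645σ and 78 = μ + 0.6745σ.
Subtracting: σ = (78 − -51)/(0.6745 − (-1.645)) = 55.62.
Then μ = -51 − (-1.645)·55.62 = 40.49.
Precision τ = 1/σ² = 1/55.62² = 0.000323.

μ = 40.49, τ = 0.000323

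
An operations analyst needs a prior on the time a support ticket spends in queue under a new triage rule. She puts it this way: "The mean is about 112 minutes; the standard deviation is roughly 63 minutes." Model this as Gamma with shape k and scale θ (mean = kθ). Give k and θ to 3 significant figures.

For Gamma(k, scale θ): mean = kθ, variance = kθ², so CV = 1/√k.
CV = SD/mean = 63/112 = 0.5625, hence k = 1/CV² = 3.16.
Then θ = mean/k = 112/3.16 = 35.4.

k ≈ 3.16, θ ≈ 35.4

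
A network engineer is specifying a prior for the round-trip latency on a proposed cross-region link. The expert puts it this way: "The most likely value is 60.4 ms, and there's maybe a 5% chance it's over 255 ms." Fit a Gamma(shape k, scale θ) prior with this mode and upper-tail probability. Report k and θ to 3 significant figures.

Gamma(k,θ) with k>1 has mode (k−1)θ, so θ = 60.4/(k−1).
Need P(X < 255) = 0.95 with θ tied to k this way. Start at k = 2, θ = 60.4: P(X<255) ≈ 0.923.
Too low — raise k to concentrate. Iterating converges to k ≈ 2.2.
Then θ = 60.4/(2.2−1) ≈ 50.4.

k ≈ 2.2, θ ≈ 50.4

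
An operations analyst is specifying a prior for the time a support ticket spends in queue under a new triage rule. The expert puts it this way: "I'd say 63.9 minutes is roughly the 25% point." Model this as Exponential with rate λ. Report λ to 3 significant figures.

λ ≈ 0.0045

P(T < 63.9) = 1 − e^(−λ·63.9) = 0.25, so λ = −ln(1−0.25)/63.9 = −ln(0.75)/63.9 = 0.0045.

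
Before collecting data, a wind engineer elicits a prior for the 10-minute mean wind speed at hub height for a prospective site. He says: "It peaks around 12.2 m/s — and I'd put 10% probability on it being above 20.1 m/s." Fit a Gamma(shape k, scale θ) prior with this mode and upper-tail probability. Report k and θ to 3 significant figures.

Gamma(k,θ) with k>1 has mode (k−1)θ, so θ = 12.2/(k−1).
Need P(X < 20.1) = 0.9 with θ tied to k this way. Start at k = 2, θ = 12.2: P(X<20.1) ≈ 0.490.
Too low — raise k to concentrate. Iterating converges to k ≈ 8.57.
Then θ = 12.2/(8.57−1) ≈ 1.61.

k ≈ 8.57, θ ≈ 1.61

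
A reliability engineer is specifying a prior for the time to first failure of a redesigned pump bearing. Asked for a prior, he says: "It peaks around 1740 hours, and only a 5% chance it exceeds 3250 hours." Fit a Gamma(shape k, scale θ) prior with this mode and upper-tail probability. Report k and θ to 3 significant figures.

k ≈ 8.13, θ ≈ 244

Gamma(k,θ) with k>1 has mode (k−1)θ, so θ = 1740/(k−1).
Need P(X < 3250) = 0.95 with θ tied to k this way. Start at k = 2, θ = 1740: P(X<3250) ≈ 0.557.
Too low — raise k to concentrate. Iterating converges to k ≈ 8.13.
Then θ = 1740/(8.13−1) ≈ 244.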